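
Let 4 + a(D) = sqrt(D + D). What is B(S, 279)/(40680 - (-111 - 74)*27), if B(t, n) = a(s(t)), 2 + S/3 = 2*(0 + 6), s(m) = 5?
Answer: -4/45675 + sqrt(10)/45675 ≈ -1.8341e-5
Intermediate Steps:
S = 30 (S = -6 + 3*(2*(0 + 6)) = -6 + 3*(2*6) = -6 + 3*12 = -6 + 36 = 30)
a(D) = -4 + sqrt(2)*sqrt(D) (a(D) = -4 + sqrt(D + D) = -4 + sqrt(2*D) = -4 + sqrt(2)*sqrt(D))
B(t, n) = -4 + sqrt(10) (B(t, n) = -4 + sqrt(2)*sqrt(5) = -4 + sqrt(10))
B(S, 279)/(40680 - (-111 - 74)*27) = (-4 + sqrt(10))/(40680 - (-111 - 74)*27) = (-4 + sqrt(10))/(40680 - (-185)*27) = (-4 + sqrt(10))/(40680 - 1*(-4995)) = (-4 + sqrt(10))/(40680 + 4995) = (-4 + sqrt(10))/45675 = (-4 + sqrt(10))*(1/45675) = -4/45675 + sqrt(10)/45675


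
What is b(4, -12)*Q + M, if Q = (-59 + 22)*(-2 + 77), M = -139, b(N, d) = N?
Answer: -11239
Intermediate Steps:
Q = -2775 (Q = -37*75 = -2775)
b(4, -12)*Q + M = 4*(-2775) - 139 = -11100 - 139 = -11239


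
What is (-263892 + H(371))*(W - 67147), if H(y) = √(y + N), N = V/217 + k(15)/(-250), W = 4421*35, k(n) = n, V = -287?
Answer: -23113772496 + 19137978*√186/155 ≈ -2.3112e+10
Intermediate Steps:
W = 154735
N = -2143/1550 (N = -287/217 + 15/(-250) = -287*1/217 + 15*(-1/250) = -41/31 - 3/50 = -2143/1550 ≈ -1.3826)
H(y) = √(-2143/1550 + y) (H(y) = √(y - 2143/1550) = √(-2143/1550 + y))
(-263892 + H(371))*(W - 67147) = (-263892 + √(-132866 + 96100*371)/310)*(154735 - 67147) = (-263892 + √(-132866 + 35653100)/310)*87588 = (-263892 + √35520234/310)*87588 = (-263892 + (437*√186)/310)*87588 = (-263892 + 437*√186/310)*87588 = -23113772496 + 19137978*√186/155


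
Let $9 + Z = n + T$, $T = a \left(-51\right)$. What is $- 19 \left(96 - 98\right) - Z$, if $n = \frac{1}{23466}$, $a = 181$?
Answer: $\frac{217717547}{23466} \approx 9278.0$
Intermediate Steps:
$n = \frac{1}{23466} \approx 4.2615 \cdot 10^{-5}$
$T = -9231$ ($T = 181 \left(-51\right) = -9231$)
$Z = - \frac{216825839}{23466}$ ($Z = -9 + \left(\frac{1}{23466} - 9231\right) = -9 - \frac{216614645}{23466} = - \frac{216825839}{23466} \approx -9240.0$)
$- 19 \left(96 - 98\right) - Z = - 19 \left(96 - 98\right) - - \frac{216825839}{23466} = \left(-19\right) \left(-2\right) + \frac{216825839}{23466} = 38 + \frac{216825839}{23466} = \frac{217717547}{23466}$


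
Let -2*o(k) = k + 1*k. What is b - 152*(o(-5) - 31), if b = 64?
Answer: 4016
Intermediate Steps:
o(k) = -k (o(k) = -(k + 1*k)/2 = -(k + k)/2 = -k)
b - 152*(o(-5) - 31) = 64 - 152*(-1*(-5) - 31) = 64 - 152*(5 - 31) = 64 - 152*(-26) = 64 + 3952 = 4016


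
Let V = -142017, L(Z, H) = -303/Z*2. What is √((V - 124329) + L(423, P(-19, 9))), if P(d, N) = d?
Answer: 2*I*√1323813327/141 ≈ 516.09*I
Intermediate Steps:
L(Z, H) = -606/Z
√((V - 124329) + L(423, P(-19, 9))) = √((-142017 - 124329) - 606/423) = √(-266346 - 606*1/423) = √(-266346 - 202/141) = √(-37554988/141) = 2*I*√1323813327/141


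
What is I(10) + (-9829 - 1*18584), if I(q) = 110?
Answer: -28303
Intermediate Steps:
I(10) + (-9829 - 1*18584) = 110 + (-9829 - 1*18584) = 110 + (-9829 - 18584) = 110 - 28413 = -28303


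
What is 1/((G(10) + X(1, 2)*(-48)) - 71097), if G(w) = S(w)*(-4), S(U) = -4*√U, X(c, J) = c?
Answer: -14229/1012321693 - 16*√10/5061608465 ≈ -1.4066e-5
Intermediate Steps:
G(w) = 16*√w (G(w) = -4*√w*(-4) = 16*√w)
1/((G(10) + X(1, 2)*(-48)) - 71097) = 1/((16*√10 + 1*(-48)) - 71097) = 1/((16*√10 - 48) - 71097) = 1/((-48 + 16*√10) - 71097) = 1/(-71145 + 16*√10)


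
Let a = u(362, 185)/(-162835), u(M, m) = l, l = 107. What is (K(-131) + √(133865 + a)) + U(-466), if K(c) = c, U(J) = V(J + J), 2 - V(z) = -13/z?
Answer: -120241/932 + 4*√221841388356330/162835 ≈ 236.86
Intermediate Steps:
u(M, m) = 107
V(z) = 2 + 13/z (V(z) = 2 - (-13)/z = 2 + 13/z)
U(J) = 2 + 13/(2*J) (U(J) = 2 + 13/(J + J) = 2 + 13/((2*J)) = 2 + 13*(1/(2*J)) = 2 + 13/(2*J))
a = -107/162835 (a = 107/(-162835) = 107*(-1/162835) = -107/162835 ≈ -0.00065711)
(K(-131) + √(133865 + a)) + U(-466) = (-131 + √(133865 - 107/162835)) + (2 + (13/2)/(-466)) = (-131 + √(21797907168/162835)) + (2 + (13/2)*(-1/466)) = (-131 + 4*√221841388356330/162835) + (2 - 13/932) = (-131 + 4*√221841388356330/162835) + 1851/932 = -120241/932 + 4*√221841388356330/162835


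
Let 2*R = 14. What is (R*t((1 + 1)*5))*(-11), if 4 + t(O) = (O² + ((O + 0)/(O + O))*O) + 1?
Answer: -7854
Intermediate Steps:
R = 7 (R = (½)*14 = 7)
t(O) = -3 + O² + O/2 (t(O) = -4 + ((O² + ((O + 0)/(O + O))*O) + 1) = -4 + ((O² + (O/((2*O)))*O) + 1) = -4 + ((O² + (O*(1/(2*O)))*O) + 1) = -4 + ((O² + O/2) + 1) = -4 + (1 + O² + O/2) = -3 + O² + O/2)
(R*t((1 + 1)*5))*(-11) = (7*(-3 + ((1 + 1)*5)² + ((1 + 1)*5)/2))*(-11) = (7*(-3 + (2*5)² + (2*5)/2))*(-11) = (7*(-3 + 10² + (½)*10))*(-11) = (7*(-3 + 100 + 5))*(-11) = (7*102)*(-11) = 714*(-11) = -7854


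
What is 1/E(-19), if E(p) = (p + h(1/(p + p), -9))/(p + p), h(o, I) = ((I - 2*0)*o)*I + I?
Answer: 1444/1145 ≈ 1.2611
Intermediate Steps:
h(o, I) = I + o*I**2 (h(o, I) = ((I + 0)*o)*I + I = (I*o)*I + I = o*I**2 + I = I + o*I**2)
E(p) = (-9 + p + 81/(2*p))/(2*p) (E(p) = (p - 9*(1 - 9/(p + p)))/(p + p) = (p - 9*(1 - 9*1/(2*p)))/((2*p)) = (p - 9*(1 - 9/(2*p)))*(1/(2*p)) = (p + (-9 + 81/(2*p)))*(1/(2*p)) = (-9 + p + 81/(2*p))*(1/(2*p)) = (-9 + p + 81/(2*p))/(2*p))
1/E(-19) = 1/((1/4)*(81 - 18*(-19) + 2*(-19)**2)/(-19)**2) = 1/((1/4)*(1/361)*(81 + 342 + 2*361)) = 1/((1/4)*(1/361)*(81 + 342 + 722)) = 1/((1/4)*(1/361)*1145) = 1/(1145/1444) = 1444/1145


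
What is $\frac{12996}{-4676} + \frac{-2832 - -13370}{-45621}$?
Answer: $- \frac{160541551}{53330949} \approx -3.0103$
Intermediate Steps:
$\frac{12996}{-4676} + \frac{-2832 - -13370}{-45621} = 12996 \left(- \frac{1}{4676}\right) + \left(-2832 + 13370\right) \left(- \frac{1}{45621}\right) = - \frac{3249}{1169} + 10538 \left(- \frac{1}{45621}\right) = - \frac{3249}{1169} - \frac{10538}{45621} = - \frac{160541551}{53330949}$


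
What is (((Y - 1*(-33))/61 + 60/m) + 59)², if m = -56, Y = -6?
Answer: 2484922801/729316 ≈ 3407.2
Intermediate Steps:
(((Y - 1*(-33))/61 + 60/m) + 59)² = (((-6 - 1*(-33))/61 + 60/(-56)) + 59)² = (((-6 + 33)*(1/61) + 60*(-1/56)) + 59)² = ((27*(1/61) - 15/14) + 59)² = ((27/61 - 15/14) + 59)² = (-537/854 + 59)² = (49849/854)² = 2484922801/729316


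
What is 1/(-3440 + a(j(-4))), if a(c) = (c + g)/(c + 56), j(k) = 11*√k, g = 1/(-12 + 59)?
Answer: -27507163412/94620956255717 - 2720454*I/94620956255717 ≈ -0.00029071 - 2.8751e-8*I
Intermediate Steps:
g = 1/47 ≈ 0.021277
a(c) = (1/47 + c)/(56 + c) (a(c) = (c + 1/47)/(c + 56) = (1/47 + c)/(56 + c))
1/(-3440 + a(j(-4))) = 1/(-3440 + (1/47 + 11*√(-4))/(56 + 11*√(-4))) = 1/(-3440 + (1/47 + 11*(2*I))/(56 + 11*(2*I))) = 1/(-3440 + (1/47 + 22*I)/(56 + 22*I)) = 1/(-3440 + ((56 - 22*I)/3620)*(1/47 + 22*I)) = 1/(-3440 + (56 - 22*I)*(1/47 + 22*I)/3620)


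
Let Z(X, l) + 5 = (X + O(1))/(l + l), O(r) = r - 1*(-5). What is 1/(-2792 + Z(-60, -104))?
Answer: -104/290861 ≈ -0.00035756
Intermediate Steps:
O(r) = 5 + r (O(r) = r + 5 = 5 + r)
Z(X, l) = -5 + (6 + X)/(2*l) (Z(X, l) = -5 + (X + (5 + 1))/(l + l) = -5 + (X + 6)/((2*l)) = -5 + (6 + X)*(1/(2*l)) = -5 + (6 + X)/(2*l))
1/(-2792 + Z(-60, -104)) = 1/(-2792 + (½)*(6 - 60 - 10*(-104))/(-104)) = 1/(-2792 + (½)*(-1/104)*(6 - 60 + 1040)) = 1/(-2792 + (½)*(-1/104)*986) = 1/(-2792 - 493/104) = 1/(-290861/104) = -104/290861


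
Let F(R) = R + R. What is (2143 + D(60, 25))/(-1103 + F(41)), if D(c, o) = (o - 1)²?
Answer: -2719/1021 ≈ -2.6631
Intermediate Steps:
F(R) = 2*R
D(c, o) = (-1 + o)²
(2143 + D(60, 25))/(-1103 + F(41)) = (2143 + (-1 + 25)²)/(-1103 + 2*41) = (2143 + 24²)/(-1103 + 82) = (2143 + 576)/(-1021) = 2719*(-1/1021) = -2719/1021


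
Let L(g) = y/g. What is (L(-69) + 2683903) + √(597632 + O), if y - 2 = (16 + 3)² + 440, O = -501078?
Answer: 185188504/69 + √96554 ≈ 2.6842e+6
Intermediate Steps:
y = 803 (y = 2 + ((16 + 3)² + 440) = 2 + (19² + 440) = 2 + (361 + 440) = 2 + 801 = 803)
L(g) = 803/g
(L(-69) + 2683903) + √(597632 + O) = (803/(-69) + 2683903) + √(597632 - 501078) = (803*(-1/69) + 2683903) + √96554 = (-803/69 + 2683903) + √96554 = 185188504/69 + √96554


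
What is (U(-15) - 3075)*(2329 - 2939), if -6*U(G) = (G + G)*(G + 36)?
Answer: 1811700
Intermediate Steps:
U(G) = -G*(36 + G)/3 (U(G) = -(G + G)*(G + 36)/6 = -2*G*(36 + G)/6 = -G*(36 + G)/3)
(U(-15) - 3075)*(2329 - 2939) = (-⅓*(-15)*(36 - 15) - 3075)*(2329 - 2939) = (-⅓*(-15)*21 - 3075)*(-610) = (105 - 3075)*(-610) = -2970*(-610) = 1811700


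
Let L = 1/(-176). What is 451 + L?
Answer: 79375/176 ≈ 450.99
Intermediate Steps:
L = -1/176 ≈ -0.0056818
451 + L = 451 - 1/176 = 79375/176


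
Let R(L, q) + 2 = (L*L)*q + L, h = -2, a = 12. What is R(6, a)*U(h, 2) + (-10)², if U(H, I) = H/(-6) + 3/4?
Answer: 1717/3 ≈ 572.33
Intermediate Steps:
U(H, I) = ¾ - H/6 (U(H, I) = H*(-⅙) + 3*(¼) = -H/6 + ¾ = ¾ - H/6)
R(L, q) = -2 + L + q*L² (R(L, q) = -2 + ((L*L)*q + L) = -2 + (L²*q + L) = -2 + (q*L² + L) = -2 + (L + q*L²) = -2 + L + q*L²)
R(6, a)*U(h, 2) + (-10)² = (-2 + 6 + 12*6²)*(¾ - ⅙*(-2)) + (-10)² = (-2 + 6 + 12*36)*(¾ + ⅓) + 100 = (-2 + 6 + 432)*(13/12) + 100 = 436*(13/12) + 100 = 1417/3 + 100 = 1717/3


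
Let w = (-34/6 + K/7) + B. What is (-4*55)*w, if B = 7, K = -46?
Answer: 24200/21 ≈ 1152.4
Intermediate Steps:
w = -110/21 (w = (-34/6 - 46/7) + 7 = (-34*1/6 - 46*1/7) + 7 = (-17/3 - 46/7) + 7 = -257/21 + 7 = -110/21 ≈ -5.2381)
(-4*55)*w = -4*55*(-110/21) = -220*(-110/21) = 24200/21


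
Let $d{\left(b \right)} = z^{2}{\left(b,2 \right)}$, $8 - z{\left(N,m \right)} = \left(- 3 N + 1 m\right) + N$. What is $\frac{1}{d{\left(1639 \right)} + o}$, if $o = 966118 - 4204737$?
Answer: $\frac{1}{7546037} \approx 1.3252 \cdot 10^{-7}$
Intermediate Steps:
$z{\left(N,m \right)} = 8 - m + 2 N$ ($z{\left(N,m \right)} = 8 - \left(\left(- 3 N + 1 m\right) + N\right) = 8 - \left(\left(- 3 N + m\right) + N\right) = 8 - \left(\left(m - 3 N\right) + N\right) = 8 - \left(m - 2 N\right) = 8 + \left(- m + 2 N\right) = 8 - m + 2 N$)
$d{\left(b \right)} = \left(6 + 2 b\right)^{2}$ ($d{\left(b \right)} = \left(8 - 2 + 2 b\right)^{2} = \left(6 + 2 b\right)^{2}$)
$o = -3238619$
$\frac{1}{d{\left(1639 \right)} + o} = \frac{1}{4 \left(3 + 1639\right)^{2} - 3238619} = \frac{1}{4 \cdot 1642^{2} - 3238619} = \frac{1}{4 \cdot 2696164 - 3238619} = \frac{1}{10784656 - 3238619} = \frac{1}{7546037}$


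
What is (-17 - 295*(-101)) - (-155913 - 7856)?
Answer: 193547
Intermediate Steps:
(-17 - 295*(-101)) - (-155913 - 7856) = (-17 + 29795) - 1*(-163769) = 29778 + 163769 = 193547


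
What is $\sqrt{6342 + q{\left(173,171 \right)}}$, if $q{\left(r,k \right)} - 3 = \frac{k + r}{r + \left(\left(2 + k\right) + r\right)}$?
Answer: $\frac{\sqrt{1709274081}}{519} \approx 79.66$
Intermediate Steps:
$q{\left(r,k \right)} = 3 + \frac{k + r}{2 + k + 2 r}$ ($q{\left(r,k \right)} = 3 + \frac{k + r}{r + \left(\left(2 + k\right) + r\right)} = 3 + \frac{k + r}{r + \left(2 + k + r\right)} = 3 + \frac{k + r}{2 + k + 2 r}$)
$\sqrt{6342 + q{\left(173,171 \right)}} = \sqrt{6342 + \frac{6 + 4 \cdot 171 + 7 \cdot 173}{2 + 171 + 2 \cdot 173}} = \sqrt{6342 + \frac{6 + 684 + 1211}{2 + 171 + 346}} = \sqrt{6342 + \frac{1}{519} \cdot 1901} = \sqrt{6342 + \frac{1901}{519}} = \sqrt{\frac{3293399}{519}} = \frac{\sqrt{1709274081}}{519}$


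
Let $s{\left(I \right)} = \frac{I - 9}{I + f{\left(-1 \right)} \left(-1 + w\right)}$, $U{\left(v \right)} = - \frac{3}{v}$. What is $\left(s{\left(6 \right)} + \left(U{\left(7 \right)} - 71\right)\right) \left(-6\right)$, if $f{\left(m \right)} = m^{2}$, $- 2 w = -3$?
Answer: $\frac{39252}{91} \approx 431.34$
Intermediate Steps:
$w = \frac{3}{2}$ ($w = \left(- \frac{1}{2}\right) \left(-3\right) = \frac{3}{2} \approx 1.5$)
$s{\left(I \right)} = \frac{-9 + I}{\frac{1}{2} + I}$ ($s{\left(I \right)} = \frac{I - 9}{I + \left(-1\right)^{2} \left(-1 + \frac{3}{2}\right)} = \frac{-9 + I}{I + 1 \cdot \frac{1}{2}} = \frac{-9 + I}{I + \frac{1}{2}} = \frac{-9 + I}{\frac{1}{2} + I}$)
$\left(s{\left(6 \right)} + \left(U{\left(7 \right)} - 71\right)\right) \left(-6\right) = \left(\frac{2 \left(-9 + 6\right)}{1 + 2 \cdot 6} - \left(71 + \frac{3}{7}\right)\right) \left(-6\right) = \left(2 \frac{1}{1 + 12} \left(-3\right) - \frac{500}{7}\right) \left(-6\right) = \left(2 \cdot \frac{1}{13} \left(-3\right) - \frac{500}{7}\right) \left(-6\right) = \left(- \frac{6}{13} - \frac{500}{7}\right) \left(-6\right) = \left(- \frac{6542}{91}\right) \left(-6\right) = \frac{39252}{91}$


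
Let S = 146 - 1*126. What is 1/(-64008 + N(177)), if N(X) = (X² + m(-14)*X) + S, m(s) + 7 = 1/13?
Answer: -13/440497 ≈ -2.9512e-5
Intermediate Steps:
m(s) = -90/13 (m(s) = -7 + 1/13 = -90/13)
S = 20 (S = 146 - 126 = 20)
N(X) = 20 + X² - 90*X/13 (N(X) = (X² - 90*X/13) + 20 = 20 + X² - 90*X/13)
1/(-64008 + N(177)) = 1/(-64008 + (20 + 177² - 90/13*177)) = 1/(-64008 + (20 + 31329 - 15930/13)) = 1/(-64008 + 391607/13) = 1/(-440497/13) = -13/440497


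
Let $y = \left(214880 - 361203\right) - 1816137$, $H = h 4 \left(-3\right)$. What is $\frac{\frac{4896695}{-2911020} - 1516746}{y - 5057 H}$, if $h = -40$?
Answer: $\frac{883056567523}{2555770763280} \approx 0.34551$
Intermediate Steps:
$H = 480$ ($H = - 40 \cdot 4 \left(-3\right) = \left(-40\right) \left(-12\right) = 480$)
$y = -1962460$ ($y = -146323 - 1816137 = -1962460$)
$\frac{\frac{4896695}{-2911020} - 1516746}{y - 5057 H} = \frac{\frac{4896695}{-2911020} - 1516746}{-1962460 - 2427360} = \frac{4896695 \left(- \frac{1}{2911020}\right) - 1516746}{-1962460 - 2427360} = \frac{- \frac{979339}{582204} - 1516746}{-4389820} = \left(- \frac{883056567523}{582204}\right) \left(- \frac{1}{4389820}\right) = \frac{883056567523}{2555770763280}$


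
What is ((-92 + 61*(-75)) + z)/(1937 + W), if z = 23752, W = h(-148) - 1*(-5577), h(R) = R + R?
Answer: 19085/7218 ≈ 2.6441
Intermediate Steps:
h(R) = 2*R
W = 5281 (W = 2*(-148) - 1*(-5577) = -296 + 5577 = 5281)
((-92 + 61*(-75)) + z)/(1937 + W) = ((-92 + 61*(-75)) + 23752)/(1937 + 5281) = ((-92 - 4575) + 23752)/7218 = (-4667 + 23752)*(1/7218) = 19085*(1/7218) = 19085/7218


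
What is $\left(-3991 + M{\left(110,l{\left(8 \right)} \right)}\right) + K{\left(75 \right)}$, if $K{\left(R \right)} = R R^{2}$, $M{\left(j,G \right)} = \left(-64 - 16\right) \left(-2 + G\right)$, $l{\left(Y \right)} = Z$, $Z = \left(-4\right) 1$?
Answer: $418364$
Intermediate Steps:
$Z = -4$
$l{\left(Y \right)} = -4$
$M{\left(j,G \right)} = 160 - 80 G$ ($M{\left(j,G \right)} = - 80 \left(-2 + G\right) = 160 - 80 G$)
$K{\left(R \right)} = R^{3}$
$\left(-3991 + M{\left(110,l{\left(8 \right)} \right)}\right) + K{\left(75 \right)} = \left(-3991 + \left(160 - -320\right)\right) + 75^{3} = \left(-3991 + \left(160 + 320\right)\right) + 421875 = \left(-3991 + 480\right) + 421875 = -3511 + 421875 = 418364$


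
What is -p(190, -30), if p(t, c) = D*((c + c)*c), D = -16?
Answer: 28800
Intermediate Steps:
p(t, c) = -32*c² (p(t, c) = -16*(c + c)*c = -16*2*c*c = -32*c²)
-p(190, -30) = -(-32)*(-30)² = -(-32)*900 = -1*(-28800) = 28800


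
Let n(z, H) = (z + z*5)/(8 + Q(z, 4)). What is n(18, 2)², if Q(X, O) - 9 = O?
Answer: 1296/49 ≈ 26.449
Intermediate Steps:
Q(X, O) = 9 + O
n(z, H) = 2*z/7 (n(z, H) = (z + z*5)/(8 + (9 + 4)) = (z + 5*z)/(8 + 13) = (6*z)/21 = (6*z)*(1/21) = 2*z/7)
n(18, 2)² = ((2/7)*18)² = (36/7)² = 1296/49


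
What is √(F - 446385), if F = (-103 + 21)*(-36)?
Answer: I*√443433 ≈ 665.91*I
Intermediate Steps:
F = 2952 (F = -82*(-36) = 2952)
√(F - 446385) = √(2952 - 446385) = √(-443433) = I*√443433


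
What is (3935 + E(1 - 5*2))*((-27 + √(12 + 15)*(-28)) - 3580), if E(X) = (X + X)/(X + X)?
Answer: -14197152 - 330624*√3 ≈ -1.4770e+7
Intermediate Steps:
E(X) = 1 (E(X) = (2*X)/((2*X)) = (2*X)*(1/(2*X)) = 1)
(3935 + E(1 - 5*2))*((-27 + √(12 + 15)*(-28)) - 3580) = (3935 + 1)*((-27 + √(12 + 15)*(-28)) - 3580) = 3936*((-27 + √27*(-28)) - 3580) = 3936*((-27 + (3*√3)*(-28)) - 3580) = 3936*((-27 - 84*√3) - 3580) = 3936*(-3607 - 84*√3) = -14197152 - 330624*√3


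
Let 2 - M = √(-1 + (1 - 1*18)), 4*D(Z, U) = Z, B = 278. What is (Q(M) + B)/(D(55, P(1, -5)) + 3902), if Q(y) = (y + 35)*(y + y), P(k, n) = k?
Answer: 520/5221 - 312*I*√2/5221 ≈ 0.099598 - 0.084512*I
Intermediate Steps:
D(Z, U) = Z/4
M = 2 - 3*I*√2 (M = 2 - √(-1 + (1 - 1*18)) = 2 - √(-1 + (1 - 18)) = 2 - √(-1 - 17) = 2 - √(-18) = 2 - 3*I*√2 ≈ 2.0 - 4.2426*I)
Q(y) = 2*y*(35 + y) (Q(y) = (35 + y)*(2*y) = 2*y*(35 + y))
(Q(M) + B)/(D(55, P(1, -5)) + 3902) = (2*(2 - 3*I*√2)*(35 + (2 - 3*I*√2)) + 278)/((¼)*55 + 3902) = (2*(2 - 3*I*√2)*(37 - 3*I*√2) + 278)/(55/4 + 3902) = (278 + 2*(2 - 3*I*√2)*(37 - 3*I*√2))/(15663/4) = (278 + 2*(2 - 3*I*√2)*(37 - 3*I*√2))*(4/15663) = 1112/15663 + 8*(2 - 3*I*√2)*(37 - 3*I*√2)/15663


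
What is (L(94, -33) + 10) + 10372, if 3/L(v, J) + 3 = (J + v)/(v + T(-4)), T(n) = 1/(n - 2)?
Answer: 4577899/441 ≈ 10381.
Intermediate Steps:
T(n) = 1/(-2 + n)
L(v, J) = 3/(-3 + (J + v)/(-⅙ + v)) (L(v, J) = 3/(-3 + (J + v)/(v + 1/(-2 - 4))) = 3/(-3 + (J + v)/(v + 1/(-6))) = 3/(-3 + (J + v)/(v - ⅙)) = 3/(-3 + (J + v)/(-⅙ + v)))
(L(94, -33) + 10) + 10372 = ((-1 + 6*94)/(1 - 4*94 + 2*(-33)) + 10) + 10372 = ((-1 + 564)/(1 - 376 - 66) + 10) + 10372 = (563/(-441) + 10) + 10372 = (-1/441*563 + 10) + 10372 = (-563/441 + 10) + 10372 = 3847/441 + 10372 = 4577899/441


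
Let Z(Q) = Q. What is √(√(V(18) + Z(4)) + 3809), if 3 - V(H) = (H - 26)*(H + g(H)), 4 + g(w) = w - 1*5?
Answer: √(3809 + √223) ≈ 61.838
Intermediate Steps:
g(w) = -9 + w (g(w) = -4 + (w - 1*5) = -4 + (w - 5) = -4 + (-5 + w) = -9 + w)
V(H) = 3 - (-26 + H)*(-9 + 2*H) (V(H) = 3 - (H - 26)*(H + (-9 + H)) = 3 - (-26 + H)*(-9 + 2*H))
√(√(V(18) + Z(4)) + 3809) = √(√((-231 - 2*18² + 61*18) + 4) + 3809) = √(√((-231 - 2*324 + 1098) + 4) + 3809) = √(√((-231 - 648 + 1098) + 4) + 3809) = √(√(219 + 4) + 3809) = √(√223 + 3809) = √(3809 + √223)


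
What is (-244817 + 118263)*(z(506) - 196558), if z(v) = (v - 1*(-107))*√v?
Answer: 24875201132 - 77577602*√506 ≈ 2.3130e+10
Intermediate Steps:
z(v) = √v*(107 + v) (z(v) = (v + 107)*√v = (107 + v)*√v = √v*(107 + v))
(-244817 + 118263)*(z(506) - 196558) = (-244817 + 118263)*(√506*(107 + 506) - 196558) = -126554*(√506*613 - 196558) = -126554*(613*√506 - 196558) = -126554*(-196558 + 613*√506) = 24875201132 - 77577602*√506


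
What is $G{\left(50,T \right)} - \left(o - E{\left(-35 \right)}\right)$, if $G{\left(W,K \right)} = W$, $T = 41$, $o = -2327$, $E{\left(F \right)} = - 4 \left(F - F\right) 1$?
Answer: $2377$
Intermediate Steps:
$E{\left(F \right)} = 0$ ($E{\left(F \right)} = \left(-4\right) 0 \cdot 1 = 0 \cdot 1 = 0$)
$G{\left(50,T \right)} - \left(o - E{\left(-35 \right)}\right) = 50 + \left(0 - -2327\right) = 50 + \left(0 + 2327\right) = 50 + 2327 = 2377$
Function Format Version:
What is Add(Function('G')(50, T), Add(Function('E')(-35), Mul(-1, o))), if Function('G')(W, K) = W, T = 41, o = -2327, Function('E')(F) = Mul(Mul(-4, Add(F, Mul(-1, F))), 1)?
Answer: 2377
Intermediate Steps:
Function('E')(F) = 0 (Function('E')(F) = Mul(Mul(-4, 0), 1) = Mul(0, 1) = 0)
Add(Function('G')(50, T), Add(Function('E')(-35), Mul(-1, o))) = Add(50, Add(0, Mul(-1, -2327))) = Add(50, Add(0, 2327)) = Add(50, 2327) = 2377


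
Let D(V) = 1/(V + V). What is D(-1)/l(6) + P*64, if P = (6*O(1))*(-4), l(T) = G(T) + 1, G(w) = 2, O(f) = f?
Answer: -9217/6 ≈ -1536.2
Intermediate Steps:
D(V) = 1/(2*V)
l(T) = 3 (l(T) = 2 + 1 = 3)
P = -24 (P = (6*1)*(-4) = 6*(-4) = -24)
D(-1)/l(6) + P*64 = ((½)/(-1))/3 - 24*64 = ((½)*(-1))*(⅓) - 1536 = -½*⅓ - 1536 = -⅙ - 1536 = -9217/6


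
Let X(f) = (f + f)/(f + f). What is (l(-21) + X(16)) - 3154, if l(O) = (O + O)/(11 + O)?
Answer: -15744/5 ≈ -3148.8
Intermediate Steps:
X(f) = 1 (X(f) = (2*f)/((2*f)) = (2*f)*(1/(2*f)) = 1)
l(O) = 2*O/(11 + O) (l(O) = (2*O)/(11 + O) = 2*O/(11 + O))
(l(-21) + X(16)) - 3154 = (2*(-21)/(11 - 21) + 1) - 3154 = (2*(-21)/(-10) + 1) - 3154 = (2*(-21)*(-⅒) + 1) - 3154 = (21/5 + 1) - 3154 = 26/5 - 3154 = -15744/5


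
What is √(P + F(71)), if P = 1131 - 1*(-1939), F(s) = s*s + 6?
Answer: √8117 ≈ 90.094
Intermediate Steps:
F(s) = 6 + s² (F(s) = s² + 6 = 6 + s²)
P = 3070 (P = 1131 + 1939 = 3070)
√(P + F(71)) = √(3070 + (6 + 71²)) = √(3070 + (6 + 5041)) = √(3070 + 5047) = √8117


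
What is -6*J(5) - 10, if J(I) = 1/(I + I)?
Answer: -53/5 ≈ -10.600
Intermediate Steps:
J(I) = 1/(2*I)
-6*J(5) - 10 = -3/5 - 10 = -6*⅒ - 10 = -⅗ - 10 = -53/5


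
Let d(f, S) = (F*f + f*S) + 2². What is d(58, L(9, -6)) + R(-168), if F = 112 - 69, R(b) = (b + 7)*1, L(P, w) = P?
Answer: 2859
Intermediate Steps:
R(b) = 7 + b (R(b) = (7 + b)*1 = 7 + b)
F = 43
d(f, S) = 4 + 43*f + S*f (d(f, S) = (43*f + f*S) + 2² = (43*f + S*f) + 4 = 4 + 43*f + S*f)
d(58, L(9, -6)) + R(-168) = (4 + 43*58 + 9*58) + (7 - 168) = (4 + 2494 + 522) - 161 = 3020 - 161 = 2859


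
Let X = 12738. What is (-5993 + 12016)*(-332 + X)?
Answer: 74721338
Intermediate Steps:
(-5993 + 12016)*(-332 + X) = (-5993 + 12016)*(-332 + 12738) = 6023*12406 = 74721338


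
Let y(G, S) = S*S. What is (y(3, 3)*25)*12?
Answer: 2700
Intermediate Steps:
y(G, S) = S²
(y(3, 3)*25)*12 = (3²*25)*12 = (9*25)*12 = 225*12 = 2700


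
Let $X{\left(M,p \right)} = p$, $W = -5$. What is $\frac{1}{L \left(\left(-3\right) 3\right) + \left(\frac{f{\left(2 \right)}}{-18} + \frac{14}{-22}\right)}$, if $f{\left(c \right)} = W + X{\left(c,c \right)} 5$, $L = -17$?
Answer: $\frac{198}{30113} \approx 0.0065752$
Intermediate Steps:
$f{\left(c \right)} = -5 + 5 c$ ($f{\left(c \right)} = -5 + c 5 = -5 + 5 c$)
$\frac{1}{L \left(\left(-3\right) 3\right) + \left(\frac{f{\left(2 \right)}}{-18} + \frac{14}{-22}\right)} = \frac{1}{- 17 \left(\left(-3\right) 3\right) + \left(\frac{-5 + 5 \cdot 2}{-18} + \frac{14}{-22}\right)} = \frac{1}{\left(-17\right) \left(-9\right) + \left(\left(-5 + 10\right) \left(- \frac{1}{18}\right) + 14 \left(- \frac{1}{22}\right)\right)} = \frac{1}{153 + \left(5 \left(- \frac{1}{18}\right) - \frac{7}{11}\right)} = \frac{1}{153 - \frac{181}{198}} = \frac{1}{\frac{30113}{198}} = \frac{198}{30113}$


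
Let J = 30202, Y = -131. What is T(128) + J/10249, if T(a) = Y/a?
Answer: 2523237/1311872 ≈ 1.9234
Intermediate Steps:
T(a) = -131/a
T(128) + J/10249 = -131/128 + 30202/10249 = 2523237/1311872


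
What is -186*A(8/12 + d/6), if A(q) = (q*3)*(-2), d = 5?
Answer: 1674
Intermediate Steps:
A(q) = -6*q (A(q) = (3*q)*(-2) = -6*q)
-186*A(8/12 + d/6) = -(-1116)*(8/12 + 5/6) = -(-1116)*(8*(1/12) + 5*(1/6)) = -(-1116)*(2/3 + 5/6) = -(-1116)*3/2 = -186*(-9) = 1674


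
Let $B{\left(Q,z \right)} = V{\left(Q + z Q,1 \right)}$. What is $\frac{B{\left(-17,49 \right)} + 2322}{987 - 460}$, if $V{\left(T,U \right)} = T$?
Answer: $\frac{1472}{527} \approx 2.7932$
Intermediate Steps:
$B{\left(Q,z \right)} = Q + Q z$ ($B{\left(Q,z \right)} = Q + z Q = Q + Q z$)
$\frac{B{\left(-17,49 \right)} + 2322}{987 - 460} = \frac{- 17 \left(1 + 49\right) + 2322}{987 - 460} = \frac{\left(-17\right) 50 + 2322}{527} = \left(-850 + 2322\right) \frac{1}{527} = 1472 \cdot \frac{1}{527} = \frac{1472}{527}$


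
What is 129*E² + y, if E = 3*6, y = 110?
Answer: 41906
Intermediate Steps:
E = 18
129*E² + y = 129*18² + 110 = 129*324 + 110 = 41796 + 110 = 41906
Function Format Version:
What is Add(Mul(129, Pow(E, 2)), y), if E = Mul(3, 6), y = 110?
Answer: 41906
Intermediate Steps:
E = 18
Add(Mul(129, Pow(E, 2)), y) = Add(Mul(129, Pow(18, 2)), 110) = Add(Mul(129, 324), 110) = Add(41796, 110) = 41906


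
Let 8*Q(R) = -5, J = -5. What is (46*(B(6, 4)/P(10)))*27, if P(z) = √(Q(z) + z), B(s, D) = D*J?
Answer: -3312*√6 ≈ -8112.7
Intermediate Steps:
Q(R) = -5/8 (Q(R) = (⅛)*(-5) = -5/8)
B(s, D) = -5*D (B(s, D) = D*(-5) = -5*D)
P(z) = √(-5/8 + z)
(46*(B(6, 4)/P(10)))*27 = (46*((-5*4)/((√(-10 + 16*10)/4))))*27 = (46*(-20*4/√(-10 + 160)))*27 = (46*(-20*2*√6/15))*27 = (46*(-8*√6/3))*27 = -368*√6/3*27 = -3312*√6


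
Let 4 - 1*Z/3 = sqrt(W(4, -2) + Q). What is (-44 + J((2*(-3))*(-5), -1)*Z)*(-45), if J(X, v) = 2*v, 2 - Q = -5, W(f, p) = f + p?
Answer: 2250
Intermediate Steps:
Q = 7 (Q = 2 - 1*(-5) = 2 + 5 = 7)
Z = 3 (Z = 12 - 3*sqrt((4 - 2) + 7) = 12 - 3*sqrt(2 + 7) = 12 - 3*sqrt(9) = 12 - 3*3 = 12 - 9 = 3)
(-44 + J((2*(-3))*(-5), -1)*Z)*(-45) = (-44 + (2*(-1))*3)*(-45) = (-44 - 2*3)*(-45) = (-44 - 6)*(-45) = -50*(-45) = 2250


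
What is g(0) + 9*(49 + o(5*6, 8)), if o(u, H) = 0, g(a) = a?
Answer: 441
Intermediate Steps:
g(0) + 9*(49 + o(5*6, 8)) = 0 + 9*(49 + 0) = 0 + 9*49 = 0 + 441 = 441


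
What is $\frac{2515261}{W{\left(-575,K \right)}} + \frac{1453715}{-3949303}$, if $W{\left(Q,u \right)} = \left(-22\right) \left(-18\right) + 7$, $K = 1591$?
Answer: $\frac{9932941965938}{1591569109} \approx 6241.0$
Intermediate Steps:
$W{\left(Q,u \right)} = 403$ ($W{\left(Q,u \right)} = 396 + 7 = 403$)
$\frac{2515261}{W{\left(-575,K \right)}} + \frac{1453715}{-3949303} = \frac{2515261}{403} + \frac{1453715}{-3949303} = 2515261 \cdot \frac{1}{403} + 1453715 \left(- \frac{1}{3949303}\right) = \frac{2515261}{403} - \frac{1453715}{3949303} = \frac{9932941965938}{1591569109}$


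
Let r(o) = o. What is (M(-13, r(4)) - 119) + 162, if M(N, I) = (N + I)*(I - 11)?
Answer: 106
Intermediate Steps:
M(N, I) = (-11 + I)*(I + N) (M(N, I) = (I + N)*(-11 + I) = (-11 + I)*(I + N))
(M(-13, r(4)) - 119) + 162 = ((4² - 11*4 - 11*(-13) + 4*(-13)) - 119) + 162 = ((16 - 44 + 143 - 52) - 119) + 162 = (63 - 119) + 162 = -56 + 162 = 106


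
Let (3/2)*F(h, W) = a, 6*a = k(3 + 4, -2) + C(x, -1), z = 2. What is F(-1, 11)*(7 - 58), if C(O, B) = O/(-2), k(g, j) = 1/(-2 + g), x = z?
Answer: 68/15 ≈ 4.5333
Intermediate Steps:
x = 2
C(O, B) = -O/2 (C(O, B) = O*(-½) = -O/2)
a = -2/15 (a = (1/(-2 + (3 + 4)) - ½*2)/6 = (1/(-2 + 7) - 1)/6 = (1/5 - 1)/6 = (⅕ - 1)/6 = (⅙)*(-⅘) = -2/15 ≈ -0.13333)
F(h, W) = -4/45 (F(h, W) = (⅔)*(-2/15) = -4/45)
F(-1, 11)*(7 - 58) = -4*(7 - 58)/45 = -4/45*(-51) = 68/15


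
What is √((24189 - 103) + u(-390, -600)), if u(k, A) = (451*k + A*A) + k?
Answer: √207806 ≈ 455.86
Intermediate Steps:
u(k, A) = A² + 452*k (u(k, A) = (451*k + A²) + k = (A² + 451*k) + k = A² + 452*k)
√((24189 - 103) + u(-390, -600)) = √((24189 - 103) + ((-600)² + 452*(-390))) = √(24086 + (360000 - 176280)) = √(24086 + 183720) = √207806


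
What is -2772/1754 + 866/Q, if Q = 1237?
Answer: -955000/1084849 ≈ -0.88031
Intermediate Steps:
-2772/1754 + 866/Q = -2772/1754 + 866/1237 = -2772*1/1754 + 866*(1/1237) = -1386/877 + 866/1237 = -955000/1084849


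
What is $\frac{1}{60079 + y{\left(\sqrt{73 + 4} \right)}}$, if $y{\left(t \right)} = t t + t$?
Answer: $\frac{60156}{3618744259} - \frac{\sqrt{77}}{3618744259} \approx 1.6621 \cdot 10^{-5}$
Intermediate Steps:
$y{\left(t \right)} = t + t^{2}$ ($y{\left(t \right)} = t^{2} + t = t + t^{2}$)
$\frac{1}{60079 + y{\left(\sqrt{73 + 4} \right)}} = \frac{1}{60079 + \sqrt{73 + 4} \left(1 + \sqrt{73 + 4}\right)} = \frac{1}{60079 + \sqrt{77} \left(1 + \sqrt{77}\right)}$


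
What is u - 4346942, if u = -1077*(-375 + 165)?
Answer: -4120772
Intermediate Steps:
u = 226170 (u = -1077*(-210) = 226170)
u - 4346942 = 226170 - 4346942 = -4120772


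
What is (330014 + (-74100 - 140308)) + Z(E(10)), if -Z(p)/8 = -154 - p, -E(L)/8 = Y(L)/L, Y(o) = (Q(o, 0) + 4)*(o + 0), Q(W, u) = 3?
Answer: 116390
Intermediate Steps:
Y(o) = 7*o (Y(o) = (3 + 4)*(o + 0) = 7*o)
E(L) = -56 (E(L) = -8*7*L/L = -8*7 = -56)
Z(p) = 1232 + 8*p (Z(p) = -8*(-154 - p) = 1232 + 8*p)
(330014 + (-74100 - 140308)) + Z(E(10)) = (330014 + (-74100 - 140308)) + (1232 + 8*(-56)) = (330014 - 214408) + (1232 - 448) = 115606 + 784 = 116390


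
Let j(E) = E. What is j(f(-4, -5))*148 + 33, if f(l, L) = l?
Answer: -559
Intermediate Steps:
j(f(-4, -5))*148 + 33 = -4*148 + 33 = -592 + 33 = -559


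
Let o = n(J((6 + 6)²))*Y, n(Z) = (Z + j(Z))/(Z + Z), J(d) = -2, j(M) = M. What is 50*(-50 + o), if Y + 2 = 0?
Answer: -2600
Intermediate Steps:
Y = -2 (Y = -2 + 0 = -2)
n(Z) = 1 (n(Z) = (Z + Z)/(Z + Z) = (2*Z)/((2*Z)) = (2*Z)*(1/(2*Z)) = 1)
o = -2 (o = 1*(-2) = -2)
50*(-50 + o) = 50*(-50 - 2) = 50*(-52) = -2600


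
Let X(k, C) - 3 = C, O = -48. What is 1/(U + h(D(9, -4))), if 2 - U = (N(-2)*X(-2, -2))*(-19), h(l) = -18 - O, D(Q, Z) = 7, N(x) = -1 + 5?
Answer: 1/108 ≈ 0.0092593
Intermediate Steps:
N(x) = 4
X(k, C) = 3 + C
h(l) = 30 (h(l) = -18 - 1*(-48) = -18 + 48 = 30)
U = 78 (U = 2 - 4*(3 - 2)*(-19) = 2 - 4*1*(-19) = 2 - 4*(-19) = 2 - 1*(-76) = 2 + 76 = 78)
1/(U + h(D(9, -4))) = 1/(78 + 30) = 1/108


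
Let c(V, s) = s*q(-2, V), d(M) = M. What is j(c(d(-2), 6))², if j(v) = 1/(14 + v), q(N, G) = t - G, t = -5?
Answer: 1/16 ≈ 0.062500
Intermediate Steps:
q(N, G) = -5 - G
c(V, s) = s*(-5 - V)
j(c(d(-2), 6))² = (1/(14 - 1*6*(5 - 2)))² = (1/(14 - 1*6*3))² = (1/(14 - 18))² = (1/(-4))² = (-¼)² = 1/16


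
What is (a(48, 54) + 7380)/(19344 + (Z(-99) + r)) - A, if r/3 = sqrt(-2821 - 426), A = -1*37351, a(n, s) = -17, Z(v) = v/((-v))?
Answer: 13976172172581/374180872 - 22089*I*sqrt(3247)/374180872 ≈ 37351.0 - 0.0033638*I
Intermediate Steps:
Z(v) = -1 (Z(v) = v*(-1/v) = -1)
A = -37351
r = 3*I*sqrt(3247) (r = 3*sqrt(-2821 - 426) = 3*sqrt(-3247) = 3*(I*sqrt(3247)) = 3*I*sqrt(3247) ≈ 170.95*I)
(a(48, 54) + 7380)/(19344 + (Z(-99) + r)) - A = (-17 + 7380)/(19344 + (-1 + 3*I*sqrt(3247))) - 1*(-37351) = 7363/(19343 + 3*I*sqrt(3247)) + 37351 = 37351 + 7363/(19343 + 3*I*sqrt(3247))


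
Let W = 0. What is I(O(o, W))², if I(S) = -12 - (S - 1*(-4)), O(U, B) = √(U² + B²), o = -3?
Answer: 361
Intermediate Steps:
O(U, B) = √(B² + U²)
I(S) = -16 - S (I(S) = -12 - (S + 4) = -12 - (4 + S) = -12 + (-4 - S) = -16 - S)
I(O(o, W))² = (-16 - √(0² + (-3)²))² = (-16 - √(0 + 9))² = (-16 - √9)² = (-16 - 1*3)² = (-16 - 3)² = (-19)² = 361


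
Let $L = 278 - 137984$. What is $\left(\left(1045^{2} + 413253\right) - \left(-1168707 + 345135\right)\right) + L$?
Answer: $2191144$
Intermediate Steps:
$L = -137706$ ($L = 278 - 137984 = -137706$)
$\left(\left(1045^{2} + 413253\right) - \left(-1168707 + 345135\right)\right) + L = \left(\left(1045^{2} + 413253\right) - \left(-1168707 + 345135\right)\right) - 137706 = \left(\left(1092025 + 413253\right) - -823572\right) - 137706 = \left(1505278 + 823572\right) - 137706 = 2328850 - 137706 = 2191144$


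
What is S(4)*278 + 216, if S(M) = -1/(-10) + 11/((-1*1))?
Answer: -14071/5 ≈ -2814.2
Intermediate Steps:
S(M) = -109/10 (S(M) = -1*(-⅒) + 11/(-1) = ⅒ + 11*(-1) = ⅒ - 11 = -109/10)
S(4)*278 + 216 = -109/10*278 + 216 = -15151/5 + 216 = -14071/5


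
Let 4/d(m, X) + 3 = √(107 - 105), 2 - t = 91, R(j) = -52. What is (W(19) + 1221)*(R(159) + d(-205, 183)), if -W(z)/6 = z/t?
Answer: -40902408/623 - 435132*√2/623 ≈ -66642.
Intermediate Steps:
t = -89 (t = 2 - 1*91 = 2 - 91 = -89)
d(m, X) = 4/(-3 + √2) (d(m, X) = 4/(-3 + √(107 - 105)) = 4/(-3 + √2))
W(z) = 6*z/89 (W(z) = -6*z/(-89) = -6*z*(-1)/89 = -(-6)*z/89 = 6*z/89)
(W(19) + 1221)*(R(159) + d(-205, 183)) = ((6/89)*19 + 1221)*(-52 + (-12/7 - 4*√2/7)) = (114/89 + 1221)*(-376/7 - 4*√2/7) = 108783*(-376/7 - 4*√2/7)/89 = -40902408/623 - 435132*√2/623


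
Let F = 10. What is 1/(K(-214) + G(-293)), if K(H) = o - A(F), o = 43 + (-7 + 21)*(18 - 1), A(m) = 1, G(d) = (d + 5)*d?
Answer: 1/84664 ≈ 1.1811e-5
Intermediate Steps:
G(d) = d*(5 + d) (G(d) = (5 + d)*d = d*(5 + d))
o = 281 (o = 43 + 14*17 = 43 + 238 = 281)
K(H) = 280 (K(H) = 281 - 1*1 = 281 - 1 = 280)
1/(K(-214) + G(-293)) = 1/(280 - 293*(5 - 293)) = 1/(280 - 293*(-288)) = 1/(280 + 84384) = 1/84664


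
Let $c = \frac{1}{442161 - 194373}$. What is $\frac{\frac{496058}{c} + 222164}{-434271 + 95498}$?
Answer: $- \frac{122917441868}{338773} \approx -3.6283 \cdot 10^{5}$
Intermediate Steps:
$c = \frac{1}{247788} \approx 4.0357 \cdot 10^{-6}$
$\frac{\frac{496058}{c} + 222164}{-434271 + 95498} = \frac{496058 \frac{1}{\frac{1}{247788}} + 222164}{-434271 + 95498} = \frac{496058 \cdot 247788 + 222164}{-338773} = \left(122917219704 + 222164\right) \left(- \frac{1}{338773}\right) = 122917441868 \left(- \frac{1}{338773}\right) = - \frac{122917441868}{338773}$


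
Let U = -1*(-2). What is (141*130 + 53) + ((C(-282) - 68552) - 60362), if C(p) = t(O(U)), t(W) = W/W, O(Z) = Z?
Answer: -110530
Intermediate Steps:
U = 2
t(W) = 1
C(p) = 1
(141*130 + 53) + ((C(-282) - 68552) - 60362) = (141*130 + 53) + ((1 - 68552) - 60362) = (18330 + 53) + (-68551 - 60362) = 18383 - 128913 = -110530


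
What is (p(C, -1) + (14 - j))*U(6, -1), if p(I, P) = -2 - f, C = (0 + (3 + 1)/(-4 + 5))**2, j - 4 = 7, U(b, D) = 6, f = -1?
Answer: 12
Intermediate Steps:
j = 11 (j = 4 + 7 = 11)
C = 16 (C = (0 + 4/1)**2 = (0 + 4*1)**2 = (0 + 4)**2 = 4**2 = 16)
p(I, P) = -1 (p(I, P) = -2 - 1*(-1) = -2 + 1 = -1)
(p(C, -1) + (14 - j))*U(6, -1) = (-1 + (14 - 1*11))*6 = (-1 + (14 - 11))*6 = (-1 + 3)*6 = 2*6 = 12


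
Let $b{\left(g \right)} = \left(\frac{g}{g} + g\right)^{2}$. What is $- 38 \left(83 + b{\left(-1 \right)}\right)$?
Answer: $-3154$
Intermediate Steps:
$b{\left(g \right)} = \left(1 + g\right)^{2}$
$- 38 \left(83 + b{\left(-1 \right)}\right) = - 38 \left(83 + \left(1 - 1\right)^{2}\right) = - 38 \left(83 + 0^{2}\right) = - 38 \left(83 + 0\right) = \left(-38\right) 83 = -3154$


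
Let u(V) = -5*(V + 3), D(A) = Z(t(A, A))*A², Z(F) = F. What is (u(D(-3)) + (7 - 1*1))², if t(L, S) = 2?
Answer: 9801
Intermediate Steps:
D(A) = 2*A²
u(V) = -15 - 5*V (u(V) = -5*(3 + V) = -15 - 5*V)
(u(D(-3)) + (7 - 1*1))² = ((-15 - 10*(-3)²) + (7 - 1*1))² = ((-15 - 10*9) + (7 - 1))² = ((-15 - 5*18) + 6)² = ((-15 - 90) + 6)² = (-105 + 6)² = (-99)² = 9801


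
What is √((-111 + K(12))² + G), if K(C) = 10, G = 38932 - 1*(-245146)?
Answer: √294279 ≈ 542.47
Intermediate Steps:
G = 284078 (G = 38932 + 245146 = 284078)
√((-111 + K(12))² + G) = √((-111 + 10)² + 284078) = √((-101)² + 284078) = √(10201 + 284078) = √294279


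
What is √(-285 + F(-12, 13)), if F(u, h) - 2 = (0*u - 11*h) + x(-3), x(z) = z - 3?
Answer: 12*I*√3 ≈ 20.785*I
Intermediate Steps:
x(z) = -3 + z
F(u, h) = -4 - 11*h (F(u, h) = 2 + ((0*u - 11*h) + (-3 - 3)) = 2 + ((0 - 11*h) - 6) = 2 + (-11*h - 6) = 2 + (-6 - 11*h) = -4 - 11*h)
√(-285 + F(-12, 13)) = √(-285 + (-4 - 11*13)) = √(-285 + (-4 - 143)) = √(-285 - 147) = √(-432) = 12*I*√3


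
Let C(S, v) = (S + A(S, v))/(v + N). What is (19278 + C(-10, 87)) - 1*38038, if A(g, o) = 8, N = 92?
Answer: -3358042/179 ≈ -18760.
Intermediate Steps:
C(S, v) = (8 + S)/(92 + v) (C(S, v) = (S + 8)/(v + 92) = (8 + S)/(92 + v))
(19278 + C(-10, 87)) - 1*38038 = (19278 + (8 - 10)/(92 + 87)) - 1*38038 = (19278 - 2/179) - 38038 = 3450760/179 - 38038 = -3358042/179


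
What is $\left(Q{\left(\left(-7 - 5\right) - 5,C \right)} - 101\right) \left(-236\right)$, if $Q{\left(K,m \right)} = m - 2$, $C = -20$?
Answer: $29028$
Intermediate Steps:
$Q{\left(K,m \right)} = -2 + m$ ($Q{\left(K,m \right)} = m - 2 = -2 + m$)
$\left(Q{\left(\left(-7 - 5\right) - 5,C \right)} - 101\right) \left(-236\right) = \left(\left(-2 - 20\right) - 101\right) \left(-236\right) = \left(-22 - 101\right) \left(-236\right) = \left(-123\right) \left(-236\right) = 29028$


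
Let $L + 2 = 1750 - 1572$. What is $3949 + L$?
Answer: $4125$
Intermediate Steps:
$L = 176$ ($L = -2 + \left(1750 - 1572\right) = -2 + 178 = 176$)
$3949 + L = 3949 + 176 = 4125$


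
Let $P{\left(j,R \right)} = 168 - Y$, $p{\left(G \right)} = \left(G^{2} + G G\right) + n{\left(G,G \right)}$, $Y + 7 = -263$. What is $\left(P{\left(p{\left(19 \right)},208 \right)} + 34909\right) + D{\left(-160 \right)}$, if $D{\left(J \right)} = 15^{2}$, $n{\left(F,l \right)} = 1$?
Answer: $35572$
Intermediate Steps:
$Y = -270$ ($Y = -7 - 263 = -270$)
$p{\left(G \right)} = 1 + 2 G^{2}$ ($p{\left(G \right)} = \left(G^{2} + G G\right) + 1 = \left(G^{2} + G^{2}\right) + 1 = 2 G^{2} + 1 = 1 + 2 G^{2}$)
$P{\left(j,R \right)} = 438$ ($P{\left(j,R \right)} = 168 - -270 = 168 + 270 = 438$)
$D{\left(J \right)} = 225$
$\left(P{\left(p{\left(19 \right)},208 \right)} + 34909\right) + D{\left(-160 \right)} = \left(438 + 34909\right) + 225 = 35347 + 225 = 35572$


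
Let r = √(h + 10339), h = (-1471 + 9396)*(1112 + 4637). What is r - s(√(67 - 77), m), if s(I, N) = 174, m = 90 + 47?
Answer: -174 + 2*√11392791 ≈ 6576.6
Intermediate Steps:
m = 137
h = 45560825 (h = 7925*5749 = 45560825)
r = 2*√11392791 (r = √(45560825 + 10339) = √45571164 = 2*√11392791 ≈ 6750.6)
r - s(√(67 - 77), m) = 2*√11392791 - 1*174 = 2*√11392791 - 174 = -174 + 2*√11392791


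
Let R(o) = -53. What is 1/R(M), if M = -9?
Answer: -1/53 ≈ -0.018868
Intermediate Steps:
1/R(M) = 1/(-53) = -1/53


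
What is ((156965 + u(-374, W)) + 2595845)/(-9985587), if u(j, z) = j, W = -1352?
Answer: -2752436/9985587 ≈ -0.27564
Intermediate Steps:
((156965 + u(-374, W)) + 2595845)/(-9985587) = ((156965 - 374) + 2595845)/(-9985587) = (156591 + 2595845)*(-1/9985587) = 2752436*(-1/9985587) = -2752436/9985587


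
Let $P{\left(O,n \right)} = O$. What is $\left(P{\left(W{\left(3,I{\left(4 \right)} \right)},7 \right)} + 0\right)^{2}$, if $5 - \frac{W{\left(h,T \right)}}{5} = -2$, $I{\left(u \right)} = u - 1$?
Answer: $1225$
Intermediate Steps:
$I{\left(u \right)} = -1 + u$ ($I{\left(u \right)} = u - 1 = -1 + u$)
$W{\left(h,T \right)} = 35$ ($W{\left(h,T \right)} = 25 - -10 = 25 + 10 = 35$)
$\left(P{\left(W{\left(3,I{\left(4 \right)} \right)},7 \right)} + 0\right)^{2} = \left(35 + 0\right)^{2} = 35^{2} = 1225$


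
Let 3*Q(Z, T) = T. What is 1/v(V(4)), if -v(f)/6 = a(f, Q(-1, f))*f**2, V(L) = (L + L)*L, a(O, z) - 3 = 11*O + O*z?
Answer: -1/4278272 ≈ -2.3374e-7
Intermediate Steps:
Q(Z, T) = T/3
a(O, z) = 3 + 11*O + O*z (a(O, z) = 3 + (11*O + O*z) = 3 + 11*O + O*z)
V(L) = 2*L**2 (V(L) = (2*L)*L = 2*L**2)
v(f) = -6*f**2*(3 + 11*f + f**2/3) (v(f) = -6*(3 + 11*f + f*(f/3))*f**2 = -6*(3 + 11*f + f**2/3)*f**2 = -6*f**2*(3 + 11*f + f**2/3))
1/v(V(4)) = 1/(2*(2*4**2)**2*(-9 - (2*4**2)**2 - 66*4**2)) = 1/(2*(2*16)**2*(-9 - (2*16)**2 - 66*16)) = 1/(2*32**2*(-9 - 1*32**2 - 33*32)) = 1/(2*1024*(-9 - 1*1024 - 1056)) = 1/(2*1024*(-9 - 1024 - 1056)) = 1/(2*1024*(-2089)) = 1/(-4278272) = -1/4278272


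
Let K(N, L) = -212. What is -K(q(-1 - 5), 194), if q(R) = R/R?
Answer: 212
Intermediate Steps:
q(R) = 1
-K(q(-1 - 5), 194) = -1*(-212) = 212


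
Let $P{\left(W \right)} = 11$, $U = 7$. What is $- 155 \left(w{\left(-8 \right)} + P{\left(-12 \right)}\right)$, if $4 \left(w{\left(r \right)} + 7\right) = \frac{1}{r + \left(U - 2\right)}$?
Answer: $- \frac{7285}{12} \approx -607.08$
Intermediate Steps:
$w{\left(r \right)} = -7 + \frac{1}{4 \left(5 + r\right)}$ ($w{\left(r \right)} = -7 + \frac{1}{4 \left(r + \left(7 - 2\right)\right)} = -7 + \frac{1}{4 \left(r + 5\right)} = -7 + \frac{1}{4 \left(5 + r\right)}$)
$- 155 \left(w{\left(-8 \right)} + P{\left(-12 \right)}\right) = - 155 \left(\frac{-139 - -224}{4 \left(5 - 8\right)} + 11\right) = - 155 \left(\frac{-139 + 224}{4 \left(-3\right)} + 11\right) = - 155 \left(\frac{1}{4} \left(- \frac{1}{3}\right) 85 + 11\right) = - 155 \left(- \frac{85}{12} + 11\right) = \left(-155\right) \frac{47}{12} = - \frac{7285}{12}$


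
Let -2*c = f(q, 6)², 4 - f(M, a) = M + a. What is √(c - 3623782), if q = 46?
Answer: I*√3624934 ≈ 1903.9*I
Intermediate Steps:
f(M, a) = 4 - M - a (f(M, a) = 4 - (M + a) = 4 + (-M - a) = 4 - M - a)
c = -1152 (c = -(4 - 1*46 - 1*6)²/2 = -(4 - 46 - 6)²/2 = -½*(-48)² = -½*2304 = -1152)
√(c - 3623782) = √(-1152 - 3623782) = √(-3624934) = I*√3624934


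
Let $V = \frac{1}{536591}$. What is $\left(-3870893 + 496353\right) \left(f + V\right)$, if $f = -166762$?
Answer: $\frac{301963923476238140}{536591} \approx 5.6274 \cdot 10^{11}$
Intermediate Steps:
$V = \frac{1}{536591} \approx 1.8636 \cdot 10^{-6}$
$\left(-3870893 + 496353\right) \left(f + V\right) = \left(-3870893 + 496353\right) \left(-166762 + \frac{1}{536591}\right) = \left(-3374540\right) \left(- \frac{89482988341}{536591}\right) = \frac{301963923476238140}{536591}$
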